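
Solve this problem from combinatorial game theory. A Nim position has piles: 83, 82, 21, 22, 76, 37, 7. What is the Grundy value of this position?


We need the XOR (exclusive or) of all pile sizes.
After XOR-ing pile 1 (size 83): 0 XOR 83 = 83
After XOR-ing pile 2 (size 82): 83 XOR 82 = 1
After XOR-ing pile 3 (size 21): 1 XOR 21 = 20
After XOR-ing pile 4 (size 22): 20 XOR 22 = 2
After XOR-ing pile 5 (size 76): 2 XOR 76 = 78
After XOR-ing pile 6 (size 37): 78 XOR 37 = 107
After XOR-ing pile 7 (size 7): 107 XOR 7 = 108
The Nim-value of this position is 108.

108


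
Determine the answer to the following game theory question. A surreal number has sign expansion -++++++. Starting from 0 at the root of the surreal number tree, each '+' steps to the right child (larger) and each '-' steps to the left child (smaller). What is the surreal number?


Sign expansion: -++++++
Rule: track bounds (lo, hi), initially (-inf, +inf). On '+', the current value becomes lo and we move to the simplest number in (value, hi): value + 1 if hi = +inf, otherwise the midpoint (value + hi)/2. On '-', the current value becomes hi and we move to value - 1 if lo = -inf, otherwise the midpoint (lo + value)/2.
Start at 0.
Step 1: sign = -, move left. Bounds: (-inf, 0). Value = -1
Step 2: sign = +, move right. Bounds: (-1, 0). Value = -1/2
Step 3: sign = +, move right. Bounds: (-1/2, 0). Value = -1/4
Step 4: sign = +, move right. Bounds: (-1/4, 0). Value = -1/8
Step 5: sign = +, move right. Bounds: (-1/8, 0). Value = -1/16
Step 6: sign = +, move right. Bounds: (-1/16, 0). Value = -1/32
Step 7: sign = +, move right. Bounds: (-1/32, 0). Value = -1/64
The surreal number with sign expansion -++++++ is -1/64.

-1/64


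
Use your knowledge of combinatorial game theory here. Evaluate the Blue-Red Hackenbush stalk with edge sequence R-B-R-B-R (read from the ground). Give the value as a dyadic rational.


Edges (from ground): R-B-R-B-R
By Berlekamp's sign-expansion rule, a Blue-Red Hackenbush stalk has the value of the surreal number whose sign sequence is the edge sequence with B -> + and R -> -.
Sign sequence: -+-+-
Trace the sign expansion in the surreal number tree, starting from 0:
Edge 1: R (sign -) -> bounds (-inf, 0), value = -1
Edge 2: B (sign +) -> bounds (-1, 0), value = -1/2
Edge 3: R (sign -) -> bounds (-1, -1/2), value = -3/4
Edge 4: B (sign +) -> bounds (-3/4, -1/2), value = -5/8
Edge 5: R (sign -) -> bounds (-3/4, -5/8), value = -11/16
Game value = -11/16

-11/16


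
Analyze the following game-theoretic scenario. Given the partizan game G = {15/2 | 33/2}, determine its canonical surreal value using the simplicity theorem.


Left options: {15/2}, max = 15/2
Right options: {33/2}, min = 33/2
All options are numbers and max(Left) < min(Right), so by the simplicity theorem the value is the simplest (earliest-born) number strictly between 15/2 and 33/2.
Integers 8 through 16 all lie strictly between 15/2 and 33/2.
Among integers, the simplest (lowest birthday = smallest |n|; 0 is born on day 0, +-n on day n) is 8.
No non-integer in the interval can be simpler: if x is a non-integer in the interval, then floor(x) or ceil(x) also lies in the interval (the interval contains an integer), and both are proper prefixes of x's sign expansion, i.e. born earlier. So the game value is 8.
Game value = 8

8


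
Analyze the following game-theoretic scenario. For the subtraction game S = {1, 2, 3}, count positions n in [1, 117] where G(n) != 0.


Subtraction set S = {1, 2, 3}, so G(n) = n mod 4.
G(n) = 0 when n is a multiple of 4.
Multiples of 4 in [1, 117]: 29
N-positions (nonzero Grundy) = 117 - 29 = 88

88


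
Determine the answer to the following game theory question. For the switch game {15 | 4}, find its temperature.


The game is {15 | 4}, a switch {a | b} with numbers a > b.
Cooling {a | b} by t gives {a - t | b + t}, which stops being hot when a - t = b + t, i.e. at t = (a - b)/2. So the temperature of a switch is (a - b)/2.
Temperature = (Left option - Right option) / 2
= (15 - (4)) / 2
= 11 / 2
= 11/2

11/2


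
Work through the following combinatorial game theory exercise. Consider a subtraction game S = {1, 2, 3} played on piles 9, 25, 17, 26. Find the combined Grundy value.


Subtraction set: {1, 2, 3}
For this subtraction set, G(n) = n mod 4 (period = max + 1 = 4).
Pile 1 (size 9): G(9) = 9 mod 4 = 1
Pile 2 (size 25): G(25) = 25 mod 4 = 1
Pile 3 (size 17): G(17) = 17 mod 4 = 1
Pile 4 (size 26): G(26) = 26 mod 4 = 2
Total Grundy value = XOR of all: 1 XOR 1 XOR 1 XOR 2 = 3

3


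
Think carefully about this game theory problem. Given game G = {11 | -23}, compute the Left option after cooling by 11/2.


Original game: {11 | -23} (a switch {a | b} with a > b).
Cooling by t (for t below the temperature (a - b)/2 = 17) taxes each move by t: {a | b} cooled by t is {a - t | b + t}.
Cooling amount: t = 11/2
Cooled Left option: 11 - 11/2 = 11/2
Cooled Right option: -23 + 11/2 = -35/2
Cooled game: {11/2 | -35/2}
Left option = 11/2

11/2


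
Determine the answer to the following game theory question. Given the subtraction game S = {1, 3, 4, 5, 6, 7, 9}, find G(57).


The subtraction set is S = {1, 3, 4, 5, 6, 7, 9}.
G(k) = mex{ G(k - s) : s in S, s <= k }. We compute iteratively: G(0) = 0.
G(1) = mex({0}) = 1
G(2) = mex({1}) = 0
G(3) = mex({0}) = 1
G(4) = mex({0, 1}) = 2
G(5) = mex({0, 1, 2}) = 3
G(6) = mex({0, 1, 3}) = 2
G(7) = mex({0, 1, 2}) = 3
G(8) = mex({0, 1, 2, 3}) = 4
G(9) = mex({0, 1, 2, 3, 4}) = 5
G(10) = mex({1, 2, 3, 5}) = 0
G(11) = mex({0, 2, 3, 4}) = 1
G(12) = mex({1, 2, 3, 4, 5}) = 0
G(13) = mex({0, 2, 3, 4, 5}) = 1
G(14) = mex({0, 1, 3, 4, 5}) = 2
G(15) = mex({0, 1, 2, 4, 5}) = 3
G(16) = mex({0, 1, 3, 5}) = 2
G(17) = mex({0, 1, 2, 4}) = 3
G(18) = mex({0, 1, 2, 3, 5}) = 4
Observe that G(10)..G(18) = 0, 1, 0, 1, 2, 3, 2, 3, 4 repeats G(0)..G(8) = 0, 1, 0, 1, 2, 3, 2, 3, 4.
For k >= max(S) = 9, G(k) is determined by the previous 9 values G(k-9)..G(k-1); a window of 9 consecutive values has recurred shifted by 10, so by induction G(k + 10) = G(k) for all k >= 0: the sequence is periodic from the start with period 10.
One period: G(0..9) = 0, 1, 0, 1, 2, 3, 2, 3, 4, 5.
57 mod 10 = 7, so G(57) = G(7) = 3.

3


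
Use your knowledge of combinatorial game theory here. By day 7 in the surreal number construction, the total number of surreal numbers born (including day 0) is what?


Day 0: {|} = 0 is born. Count = 1.
Day n: the number of surreal numbers born by day n is 2^(n+1) - 1.
By day 0: 2^1 - 1 = 1
By day 1: 2^2 - 1 = 3
By day 2: 2^3 - 1 = 7
By day 3: 2^4 - 1 = 15
By day 4: 2^5 - 1 = 31
By day 5: 2^6 - 1 = 63
By day 6: 2^7 - 1 = 127
By day 7: 2^8 - 1 = 255
By day 7: 255 surreal numbers.

255


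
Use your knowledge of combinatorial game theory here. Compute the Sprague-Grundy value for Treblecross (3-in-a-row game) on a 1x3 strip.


Treblecross: place X on empty cells; 3-in-a-row wins.
Playing within two cells of an existing X lets the opponent win at once, so sensible play treats the cells i-2..i+2 around each X as dead. The player left with no safe cell loses, so this is a normal-play take-away game on strips of safe cells.
Placing X at cell i (0-indexed) of a strip of k safe cells leaves independent strips of sizes max(0, i-2) and max(0, k-i-3). Hence G(k) = mex{ G(max(0,i-2)) XOR G(max(0,k-i-3)) : 0 <= i < k }, with G(0) = 0.
G(1): splits (0,0):0^0=0 -> mex({0}) = 1
G(2): splits (0,0):0^0=0 -> mex({0}) = 1
G(3): splits (0,0):0^0=0 -> mex({0}) = 1
Therefore G(3) = 1.

1


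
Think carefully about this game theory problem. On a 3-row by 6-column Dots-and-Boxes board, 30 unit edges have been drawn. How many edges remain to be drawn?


Grid: 3 x 6 boxes, i.e. 4 rows and 7 columns of dots.
Horizontal edges: (rows + 1) * cols = 4 * 6 = 24
Vertical edges: rows * (cols + 1) = 3 * 7 = 21
Total edges: 24 + 21 = 45
Edges drawn: 30
Remaining: 45 - 30 = 15

15


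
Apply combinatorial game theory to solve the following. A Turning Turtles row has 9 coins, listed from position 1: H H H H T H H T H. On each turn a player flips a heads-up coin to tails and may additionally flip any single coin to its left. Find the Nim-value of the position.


Coins: H H H H T H H T H
Key fact: a single head at position k behaves exactly like a Nim heap of size k (turning it to T and optionally flipping a coin at j < k corresponds to moving the heap from k to j, or to 0), and heads combine as a disjunctive sum (two heads at the same place would cancel, matching j XOR j = 0). So the Nim-value is the XOR of the 1-indexed positions of the heads.
Face-up positions (1-indexed): [1, 2, 3, 4, 6, 7, 9]
XOR 0 with 1: 0 XOR 1 = 1
XOR 1 with 2: 1 XOR 2 = 3
XOR 3 with 3: 3 XOR 3 = 0
XOR 0 with 4: 0 XOR 4 = 4
XOR 4 with 6: 4 XOR 6 = 2
XOR 2 with 7: 2 XOR 7 = 5
XOR 5 with 9: 5 XOR 9 = 12
Nim-value = 12

12


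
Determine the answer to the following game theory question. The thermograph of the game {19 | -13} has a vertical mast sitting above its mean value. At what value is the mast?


Game = {19 | -13}, a switch {a | b} with numbers a > b.
Its thermograph has left wall a - t and right wall b + t, which meet at t = (a - b)/2, where both equal (a + b)/2. So the mast (mean value) is at (a + b)/2.
Mean = (19 + (-13))/2 = 6/2 = 3

3


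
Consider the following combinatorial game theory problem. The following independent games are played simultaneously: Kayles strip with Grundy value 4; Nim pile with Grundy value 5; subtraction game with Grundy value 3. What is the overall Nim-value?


By the Sprague-Grundy theorem, the Grundy value of a sum of games is the XOR of individual Grundy values.
Kayles strip: Grundy value = 4. Running XOR: 0 XOR 4 = 4
Nim pile: Grundy value = 5. Running XOR: 4 XOR 5 = 1
subtraction game: Grundy value = 3. Running XOR: 1 XOR 3 = 2
The combined Grundy value is 2.

2


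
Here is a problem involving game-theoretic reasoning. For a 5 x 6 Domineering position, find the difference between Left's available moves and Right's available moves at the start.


Board is 5 x 6 (rows x cols).
Left (vertical) placements: (rows-1) * cols = 4 * 6 = 24
Right (horizontal) placements: rows * (cols-1) = 5 * 5 = 25
Advantage = Left - Right = 24 - 25 = -1

-1


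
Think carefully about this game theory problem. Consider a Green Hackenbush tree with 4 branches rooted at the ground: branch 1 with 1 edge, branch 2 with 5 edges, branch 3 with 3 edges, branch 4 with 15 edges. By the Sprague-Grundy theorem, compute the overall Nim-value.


The tree has 4 branches from the ground vertex.
In Green Hackenbush, the Nim-value of a simple path of length k is k.
Branch 1: length 1, Nim-value = 1
Branch 2: length 5, Nim-value = 5
Branch 3: length 3, Nim-value = 3
Branch 4: length 15, Nim-value = 15
Total Nim-value = XOR of all branch values:
0 XOR 1 = 1
1 XOR 5 = 4
4 XOR 3 = 7
7 XOR 15 = 8
Nim-value of the tree = 8

8


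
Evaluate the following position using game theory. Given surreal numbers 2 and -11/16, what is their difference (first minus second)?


x = 2, y = -11/16
Converting to common denominator: 16
x = 32/16, y = -11/16
x - y = 2 - -11/16 = 43/16

43/16


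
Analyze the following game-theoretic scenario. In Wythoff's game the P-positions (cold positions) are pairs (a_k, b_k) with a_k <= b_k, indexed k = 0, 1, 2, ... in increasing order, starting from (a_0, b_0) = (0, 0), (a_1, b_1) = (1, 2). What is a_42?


By Wythoff's theorem, a_k = floor(k * phi) and b_k = floor(k * phi^2) = a_k + k, where phi = (1 + sqrt(5))/2 is the golden ratio.
phi = (1 + sqrt(5))/2 = 1.618034
k = 42
k * phi = 42 * 1.618034 = 67.957428
a_42 = floor(k * phi) = 67

67


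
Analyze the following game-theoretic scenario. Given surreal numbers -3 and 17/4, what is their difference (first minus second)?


x = -3, y = 17/4
Converting to common denominator: 4
x = -12/4, y = 17/4
x - y = -3 - 17/4 = -29/4

-29/4


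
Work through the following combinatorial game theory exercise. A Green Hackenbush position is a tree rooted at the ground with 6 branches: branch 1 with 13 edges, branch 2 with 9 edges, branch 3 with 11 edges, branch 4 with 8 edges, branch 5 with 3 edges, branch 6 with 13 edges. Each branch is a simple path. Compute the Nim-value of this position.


The tree has 6 branches from the ground vertex.
In Green Hackenbush, the Nim-value of a simple path of length k is k.
Branch 1: length 13, Nim-value = 13
Branch 2: length 9, Nim-value = 9
Branch 3: length 11, Nim-value = 11
Branch 4: length 8, Nim-value = 8
Branch 5: length 3, Nim-value = 3
Branch 6: length 13, Nim-value = 13
Total Nim-value = XOR of all branch values:
0 XOR 13 = 13
13 XOR 9 = 4
4 XOR 11 = 15
15 XOR 8 = 7
7 XOR 3 = 4
4 XOR 13 = 9
Nim-value of the tree = 9

9


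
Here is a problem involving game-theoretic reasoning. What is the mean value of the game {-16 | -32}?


Game = {-16 | -32}, a switch {a | b} with numbers a > b.
Its thermograph has left wall a - t and right wall b + t, which meet at t = (a - b)/2, where both equal (a + b)/2. So the mast (mean value) is at (a + b)/2.
Mean = (-16 + (-32))/2 = -48/2 = -24

-24


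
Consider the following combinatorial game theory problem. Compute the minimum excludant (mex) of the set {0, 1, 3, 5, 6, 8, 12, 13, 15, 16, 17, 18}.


Set = {0, 1, 3, 5, 6, 8, 12, 13, 15, 16, 17, 18}
0 is in the set.
1 is in the set.
2 is NOT in the set. This is the mex.
mex = 2

2


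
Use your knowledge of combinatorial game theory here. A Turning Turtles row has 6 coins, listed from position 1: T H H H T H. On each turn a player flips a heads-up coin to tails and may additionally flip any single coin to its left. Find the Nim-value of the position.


Coins: T H H H T H
Key fact: a single head at position k behaves exactly like a Nim heap of size k (turning it to T and optionally flipping a coin at j < k corresponds to moving the heap from k to j, or to 0), and heads combine as a disjunctive sum (two heads at the same place would cancel, matching j XOR j = 0). So the Nim-value is the XOR of the 1-indexed positions of the heads.
Face-up positions (1-indexed): [2, 3, 4, 6]
XOR 0 with 2: 0 XOR 2 = 2
XOR 2 with 3: 2 XOR 3 = 1
XOR 1 with 4: 1 XOR 4 = 5
XOR 5 with 6: 5 XOR 6 = 3
Nim-value = 3

3


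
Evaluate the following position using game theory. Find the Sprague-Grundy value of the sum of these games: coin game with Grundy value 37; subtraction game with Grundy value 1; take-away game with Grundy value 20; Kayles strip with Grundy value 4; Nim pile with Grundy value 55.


By the Sprague-Grundy theorem, the Grundy value of a sum of games is the XOR of individual Grundy values.
coin game: Grundy value = 37. Running XOR: 0 XOR 37 = 37
subtraction game: Grundy value = 1. Running XOR: 37 XOR 1 = 36
take-away game: Grundy value = 20. Running XOR: 36 XOR 20 = 48
Kayles strip: Grundy value = 4. Running XOR: 48 XOR 4 = 52
Nim pile: Grundy value = 55. Running XOR: 52 XOR 55 = 3
The combined Grundy value is 3.

3


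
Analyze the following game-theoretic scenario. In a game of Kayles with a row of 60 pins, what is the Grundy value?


Kayles: a move removes 1 or 2 adjacent pins from a contiguous row.
Removing pins from a row of k leaves two independent rows (a, b) with a + b = k - 1 (one pin) or a + b = k - 2 (two pins); an end removal gives a = 0.
By Sprague-Grundy, G(k) = mex{ G(a) XOR G(b) } over all these splits. G(0) = 0.
G(1): splits (0,0):0^0=0 -> mex({0}) = 1
G(2): splits (0,1):0^1=1 (0,0):0^0=0 -> mex({0, 1}) = 2
G(3): splits (0,2):0^2=2 (1,1):1^1=0 (0,1):0^1=1 -> mex({0, 1, 2}) = 3
G(4): splits (0,3):0^3=3 (1,2):1^2=3 (0,2):0^2=2 (1,1):1^1=0 -> mex({0, 2, 3}) = 1
G(5): splits (0,4):0^1=1 (1,3):1^3=2 (2,2):2^2=0 (0,3):0^3=3 (1,2):1^2=3 -> mex({0, 1, 2, 3}) = 4
G(6) = mex({0, 1, 2, 4}) = 3
G(7) = mex({0, 1, 3, 4, 5}) = 2
G(8) = mex({0, 2, 3, 5, 6}) = 1
G(9) = mex({0, 1, 2, 3, 6, 7}) = 4
G(10) = mex({0, 1, 3, 4, 5, 7}) = 2
G(11) = mex({0, 1, 2, 3, 4, 5}) = 6
G(12) = mex({0, 1, 2, 3, 5, 6, 7}) = 4
G(13) = mex({0, 2, 3, 4, 6, 7}) = 1
G(14) = mex({0, 1, 4, 5, 6, 7}) = 2
G(15) = mex({0, 1, 2, 3, 4, 5, 6}) = 7
G(16) = mex({0, 2, 3, 5, 6, 7}) = 1
G(17) = mex({0, 1, 2, 3, 5, 6, 7}) = 4
G(18) = mex({0, 1, 2, 4, 5, 6}) = 3
G(19) = mex({0, 1, 3, 4, 5, 7}) = 2
G(20) = mex({0, 2, 3, 4, 5, 6, 7}) = 1
G(21) = mex({0, 1, 2, 3, 5, 6, 7}) = 4
G(22) = mex({0, 1, 2, 3, 4, 5, 7}) = 6
G(23) = mex({0, 1, 2, 3, 4, 5, 6}) = 7
G(24) = mex({0, 1, 2, 3, 5, 6, 7}) = 4
G(25) = mex({0, 2, 3, 4, 6, 7}) = 1
G(26) = mex({0, 1, 3, 4, 5, 6, 7}) = 2
G(27) = mex({0, 1, 2, 3, 4, 5, 6, 7}) = 8
G(28) = mex({0, 1, 2, 3, 4, 6, 7, 8}) = 5
G(29) = mex({0, 1, 2, 3, 5, 6, 7, 8, 9}) = 4
G(30) = mex({0, 1, 2, 3, 4, 5, 6, 9, 10}) = 7
G(31) = mex({0, 1, 3, 4, 5, 7, 10, 11}) = 2
G(32) = mex({0, 2, 3, 4, 5, 6, 7, 9, 11}) = 1
G(33) = mex({0, 1, 2, 3, 4, 5, 6, 7, 9, 12}) = 8
G(34) = mex({0, 1, 2, 3, 4, 5, 7, 8, 11, 12}) = 6
G(35) = mex({0, 1, 2, 3, 4, 5, 6, 8, 9, 10, 11}) = 7
G(36) = mex({0, 1, 2, 3, 5, 6, 7, 9, 10}) = 4
G(37) = mex({0, 2, 3, 4, 6, 7, 9, 10, 11, 12}) = 1
G(38) = mex({0, 1, 3, 4, 5, 6, 7, 9, 10, 11, 12}) = 2
G(39) = mex({0, 1, 2, 4, 5, 6, 7, 9, 10, 12, 14}) = 3
G(40) = mex({0, 2, 3, 4, 6, 7, 11, 12, 14}) = 1
G(41) = mex({0, 1, 2, 3, 5, 6, 7, 9, 10, 11, 12}) = 4
G(42) = mex({0, 1, 2, 3, 4, 5, 6, 9, 10}) = 7
G(43) = mex({0, 1, 3, 4, 5, 7, 9, 10, 12, 15}) = 2
G(44) = mex({0, 2, 3, 4, 5, 6, 7, 9, 10, 12, 15}) = 1
G(45) = mex({0, 1, 2, 3, 4, 5, 6, 7, 9, 10, 12, 14}) = 8
G(46) = mex({0, 1, 3, 4, 5, 7, 8, 11, 12, 14}) = 2
G(47) = mex({0, 1, 2, 3, 4, 5, 6, 8, 9, 10, 11, 12}) = 7
G(48) = mex({0, 1, 2, 3, 5, 6, 7, 9, 10}) = 4
G(49) = mex({0, 2, 3, 4, 6, 7, 9, 10, 11, 12, 15}) = 1
G(50) = mex({0, 1, 4, 5, 6, 7, 9, 11, 12, 14, 15}) = 2
G(51) = mex({0, 1, 2, 3, 4, 5, 6, 7, 9, 12, 14, 15}) = 8
G(52) = mex({0, 2, 3, 4, 5, 6, 7, 8, 11, 12, 15}) = 1
G(53) = mex({0, 1, 2, 3, 5, 6, 7, 8, 9, 10, 11, 12}) = 4
G(54) = mex({0, 1, 2, 3, 4, 5, 6, 9, 10}) = 7
G(55) = mex({0, 1, 3, 4, 5, 7, 9, 10, 11, 12}) = 2
G(56) = mex({0, 2, 3, 4, 5, 6, 7, 9, 10, 11, 12, 13, 14}) = 1
G(57) = mex({0, 1, 2, 3, 5, 6, 7, 9, 10, 12, 13, 14, 15}) = 4
G(58) = mex({0, 1, 3, 4, 5, 7, 11, 12, 14, 15}) = 2
G(59) = mex({0, 1, 2, 3, 4, 5, 6, 9, 10, 11, 12, 15}) = 7
G(60) = mex({0, 1, 2, 3, 5, 6, 7, 9, 10}) = 4
Therefore G(60) = 4.

4


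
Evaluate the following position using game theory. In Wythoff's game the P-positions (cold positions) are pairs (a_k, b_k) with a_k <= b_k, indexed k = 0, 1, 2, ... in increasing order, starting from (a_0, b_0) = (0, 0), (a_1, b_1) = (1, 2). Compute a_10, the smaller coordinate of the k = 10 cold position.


By Wythoff's theorem, a_k = floor(k * phi) and b_k = floor(k * phi^2) = a_k + k, where phi = (1 + sqrt(5))/2 is the golden ratio.
phi = (1 + sqrt(5))/2 = 1.618034
k = 10
k * phi = 10 * 1.618034 = 16.180340
a_10 = floor(k * phi) = 16

16


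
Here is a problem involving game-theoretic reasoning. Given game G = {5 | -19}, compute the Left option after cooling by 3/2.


Original game: {5 | -19} (a switch {a | b} with a > b).
Cooling by t (for t below the temperature (a - b)/2 = 12) taxes each move by t: {a | b} cooled by t is {a - t | b + t}.
Cooling amount: t = 3/2
Cooled Left option: 5 - 3/2 = 7/2
Cooled Right option: -19 + 3/2 = -35/2
Cooled game: {7/2 | -35/2}
Left option = 7/2

7/2


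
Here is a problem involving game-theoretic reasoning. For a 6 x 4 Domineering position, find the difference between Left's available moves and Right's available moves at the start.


Board is 6 x 4 (rows x cols).
Left (vertical) placements: (rows-1) * cols = 5 * 4 = 20
Right (horizontal) placements: rows * (cols-1) = 6 * 3 = 18
Advantage = Left - Right = 20 - 18 = 2

2


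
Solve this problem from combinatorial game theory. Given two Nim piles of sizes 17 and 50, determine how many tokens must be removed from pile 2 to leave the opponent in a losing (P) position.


Piles: 17 and 50
Current XOR: 17 XOR 50 = 35 (non-zero, so this is an N-position).
To make the XOR zero, we need to find a move that balances the piles.
For pile 2 (size 50): target = 50 XOR 35 = 17
We reduce pile 2 from 50 to 17.
Tokens removed: 50 - 17 = 33
Verification: 17 XOR 17 = 0

33


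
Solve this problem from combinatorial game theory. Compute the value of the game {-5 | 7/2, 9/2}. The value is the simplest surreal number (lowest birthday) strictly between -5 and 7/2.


Left options: {-5}, max = -5
Right options: {7/2, 9/2}, min = 7/2
All options are numbers and max(Left) < min(Right), so by the simplicity theorem the value is the simplest (earliest-born) number strictly between -5 and 7/2.
Integers -4 through 3 all lie strictly between -5 and 7/2.
Among integers, the simplest (lowest birthday = smallest |n|; 0 is born on day 0, +-n on day n) is 0.
No non-integer in the interval can be simpler: if x is a non-integer in the interval, then floor(x) or ceil(x) also lies in the interval (the interval contains an integer), and both are proper prefixes of x's sign expansion, i.e. born earlier. So the game value is 0.
Game value = 0

0


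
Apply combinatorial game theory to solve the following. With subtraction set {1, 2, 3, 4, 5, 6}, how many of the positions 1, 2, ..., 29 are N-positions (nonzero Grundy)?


Subtraction set S = {1, 2, 3, 4, 5, 6}, so G(n) = n mod 7.
G(n) = 0 when n is a multiple of 7.
Multiples of 7 in [1, 29]: 4
N-positions (nonzero Grundy) = 29 - 4 = 25

25


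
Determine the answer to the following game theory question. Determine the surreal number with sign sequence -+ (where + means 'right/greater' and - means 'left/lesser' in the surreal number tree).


Sign expansion: -+
Rule: track bounds (lo, hi), initially (-inf, +inf). On '+', the current value becomes lo and we move to the simplest number in (value, hi): value + 1 if hi = +inf, otherwise the midpoint (value + hi)/2. On '-', the current value becomes hi and we move to value - 1 if lo = -inf, otherwise the midpoint (lo + value)/2.
Start at 0.
Step 1: sign = -, move left. Bounds: (-inf, 0). Value = -1
Step 2: sign = +, move right. Bounds: (-1, 0). Value = -1/2
The surreal number with sign expansion -+ is -1/2.

-1/2


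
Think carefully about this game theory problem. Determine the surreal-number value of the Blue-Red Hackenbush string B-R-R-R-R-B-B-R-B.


Edges (from ground): B-R-R-R-R-B-B-R-B
By Berlekamp's sign-expansion rule, a Blue-Red Hackenbush stalk has the value of the surreal number whose sign sequence is the edge sequence with B -> + and R -> -.
Sign sequence: +----++-+
Trace the sign expansion in the surreal number tree, starting from 0:
Edge 1: B (sign +) -> bounds (0, +inf), value = 1
Edge 2: R (sign -) -> bounds (0, 1), value = 1/2
Edge 3: R (sign -) -> bounds (0, 1/2), value = 1/4
Edge 4: R (sign -) -> bounds (0, 1/4), value = 1/8
Edge 5: R (sign -) -> bounds (0, 1/8), value = 1/16
Edge 6: B (sign +) -> bounds (1/16, 1/8), value = 3/32
Edge 7: B (sign +) -> bounds (3/32, 1/8), value = 7/64
Edge 8: R (sign -) -> bounds (3/32, 7/64), value = 13/128
Edge 9: B (sign +) -> bounds (13/128, 7/64), value = 27/256
Game value = 27/256

27/256


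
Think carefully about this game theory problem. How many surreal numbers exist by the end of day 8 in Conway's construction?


Day 0: {|} = 0 is born. Count = 1.
Day n: the number of surreal numbers born by day n is 2^(n+1) - 1.
By day 0: 2^1 - 1 = 1
By day 1: 2^2 - 1 = 3
By day 2: 2^3 - 1 = 7
By day 3: 2^4 - 1 = 15
By day 4: 2^5 - 1 = 31
By day 5: 2^6 - 1 = 63
By day 6: 2^7 - 1 = 127
By day 7: 2^8 - 1 = 255
By day 8: 2^9 - 1 = 511
By day 8: 511 surreal numbers.

511


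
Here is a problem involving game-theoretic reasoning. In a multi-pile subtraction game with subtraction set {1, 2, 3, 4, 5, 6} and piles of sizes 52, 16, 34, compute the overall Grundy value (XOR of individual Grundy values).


Subtraction set: {1, 2, 3, 4, 5, 6}
For this subtraction set, G(n) = n mod 7 (period = max + 1 = 7).
Pile 1 (size 52): G(52) = 52 mod 7 = 3
Pile 2 (size 16): G(16) = 16 mod 7 = 2
Pile 3 (size 34): G(34) = 34 mod 7 = 6
Total Grundy value = XOR of all: 3 XOR 2 XOR 6 = 7

7


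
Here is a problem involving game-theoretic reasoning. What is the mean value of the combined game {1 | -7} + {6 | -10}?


G1 = {1 | -7}, G2 = {6 | -10}
Each is a switch {a | b} with numbers a > b; its mean value is (a + b)/2, and mean value is additive over game sums: m(G1 + G2) = m(G1) + m(G2).
Mean of G1 = (1 + (-7))/2 = -6/2 = -3
Mean of G2 = (6 + (-10))/2 = -4/2 = -2
Mean of G1 + G2 = -3 + -2 = -5

-5


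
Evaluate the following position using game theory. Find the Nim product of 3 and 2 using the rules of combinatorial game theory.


Nim multiplication is bilinear over XOR: (u XOR v) * w = (u*w) XOR (v*w).
So we split each operand into its bit components and XOR the pairwise Nim products.
3 = 1 + 2 (as XOR of powers of 2).
2 = 2 (as XOR of powers of 2).
Using the standard Nim-product table on single bits:
  2*2 = 3,   2*4 = 8,   2*8 = 12,
  4*4 = 6,   4*8 = 11,  8*8 = 13,
and  1*x = x (identity), k*l = l*k (commutative).
Pairwise Nim products:
  1 * 2 = 2
  2 * 2 = 3
XOR them: 2 XOR 3 = 1.
Result: 3 * 2 = 1 (in Nim).

1


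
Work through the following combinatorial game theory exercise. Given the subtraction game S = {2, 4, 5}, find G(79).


The subtraction set is S = {2, 4, 5}.
G(k) = mex{ G(k - s) : s in S, s <= k }. We compute iteratively: G(0) = 0.
G(1) = mex({}) = 0
G(2) = mex({0}) = 1
G(3) = mex({0}) = 1
G(4) = mex({0, 1}) = 2
G(5) = mex({0, 1}) = 2
G(6) = mex({0, 1, 2}) = 3
G(7) = mex({1, 2}) = 0
G(8) = mex({1, 2, 3}) = 0
G(9) = mex({0, 2}) = 1
G(10) = mex({0, 2, 3}) = 1
G(11) = mex({0, 1, 3}) = 2
Observe that G(7)..G(11) = 0, 0, 1, 1, 2 repeats G(0)..G(4) = 0, 0, 1, 1, 2.
For k >= max(S) = 5, G(k) is determined by the previous 5 values G(k-5)..G(k-1); a window of 5 consecutive values has recurred shifted by 7, so by induction G(k + 7) = G(k) for all k >= 0: the sequence is periodic from the start with period 7.
One period: G(0..6) = 0, 0, 1, 1, 2, 2, 3.
79 mod 7 = 2, so G(79) = G(2) = 1.

1


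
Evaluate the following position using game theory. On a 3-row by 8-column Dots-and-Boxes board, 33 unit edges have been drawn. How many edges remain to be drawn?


Grid: 3 x 8 boxes, i.e. 4 rows and 9 columns of dots.
Horizontal edges: (rows + 1) * cols = 4 * 8 = 32
Vertical edges: rows * (cols + 1) = 3 * 9 = 27
Total edges: 32 + 27 = 59
Edges drawn: 33
Remaining: 59 - 33 = 26

26


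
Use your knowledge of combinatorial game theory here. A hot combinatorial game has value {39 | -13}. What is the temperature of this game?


The game is {39 | -13}, a switch {a | b} with numbers a > b.
Cooling {a | b} by t gives {a - t | b + t}, which stops being hot when a - t = b + t, i.e. at t = (a - b)/2. So the temperature of a switch is (a - b)/2.
Temperature = (Left option - Right option) / 2
= (39 - (-13)) / 2
= 52 / 2
= 26

26


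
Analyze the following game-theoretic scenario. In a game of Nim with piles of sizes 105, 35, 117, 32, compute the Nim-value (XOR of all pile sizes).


We need the XOR (exclusive or) of all pile sizes.
After XOR-ing pile 1 (size 105): 0 XOR 105 = 105
After XOR-ing pile 2 (size 35): 105 XOR 35 = 74
After XOR-ing pile 3 (size 117): 74 XOR 117 = 63
After XOR-ing pile 4 (size 32): 63 XOR 32 = 31
The Nim-value of this position is 31.

31


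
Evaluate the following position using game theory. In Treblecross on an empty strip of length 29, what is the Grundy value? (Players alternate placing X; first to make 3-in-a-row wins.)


Treblecross: place X on empty cells; 3-in-a-row wins.
Playing within two cells of an existing X lets the opponent win at once, so sensible play treats the cells i-2..i+2 around each X as dead. The player left with no safe cell loses, so this is a normal-play take-away game on strips of safe cells.
Placing X at cell i (0-indexed) of a strip of k safe cells leaves independent strips of sizes max(0, i-2) and max(0, k-i-3). Hence G(k) = mex{ G(max(0,i-2)) XOR G(max(0,k-i-3)) : 0 <= i < k }, with G(0) = 0.
G(1): splits (0,0):0^0=0 -> mex({0}) = 1
G(2): splits (0,0):0^0=0 -> mex({0}) = 1
G(3): splits (0,0):0^0=0 -> mex({0}) = 1
G(4): splits (0,1):0^1=1 (0,0):0^0=0 -> mex({0, 1}) = 2
G(5): splits (0,2):0^1=1 (0,1):0^1=1 (0,0):0^0=0 -> mex({0, 1}) = 2
G(6) = mex({1}) = 0
G(7) = mex({0, 1, 2}) = 3
G(8) = mex({0, 1, 2}) = 3
G(9) = mex({0, 2}) = 1
G(10) = mex({0, 2, 3}) = 1
G(11) = mex({0, 3}) = 1
G(12) = mex({1, 3}) = 0
G(13) = mex({0, 1, 2, 3}) = 4
G(14) = mex({0, 1, 2}) = 3
G(15) = mex({0, 1, 2}) = 3
G(16) = mex({0, 1, 2, 4}) = 3
G(17) = mex({0, 1, 3, 4}) = 2
G(18) = mex({0, 1, 3, 4}) = 2
G(19) = mex({0, 1, 3, 5}) = 2
G(20) = mex({0, 1, 2, 3, 5}) = 4
G(21) = mex({0, 1, 2, 3, 5}) = 4
G(22) = mex({1, 2, 6}) = 0
G(23) = mex({0, 1, 2, 3, 4, 6}) = 5
G(24) = mex({0, 1, 2, 3, 4}) = 5
G(25) = mex({0, 1, 3, 4, 7}) = 2
G(26) = mex({0, 1, 3, 4, 5, 7}) = 2
G(27) = mex({0, 1, 3, 5}) = 2
G(28) = mex({0, 1, 2, 5}) = 3
G(29) = mex({0, 1, 2, 4, 5, 6}) = 3
Therefore G(29) = 3.

3


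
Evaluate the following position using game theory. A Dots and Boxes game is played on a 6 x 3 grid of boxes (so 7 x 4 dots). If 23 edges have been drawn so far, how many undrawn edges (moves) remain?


Grid: 6 x 3 boxes, i.e. 7 rows and 4 columns of dots.
Horizontal edges: (rows + 1) * cols = 7 * 3 = 21
Vertical edges: rows * (cols + 1) = 6 * 4 = 24
Total edges: 21 + 24 = 45
Edges drawn: 23
Remaining: 45 - 23 = 22

22


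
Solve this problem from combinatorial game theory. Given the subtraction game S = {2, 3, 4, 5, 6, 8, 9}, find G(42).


The subtraction set is S = {2, 3, 4, 5, 6, 8, 9}.
G(k) = mex{ G(k - s) : s in S, s <= k }. We compute iteratively: G(0) = 0.
G(1) = mex({}) = 0
G(2) = mex({0}) = 1
G(3) = mex({0}) = 1
G(4) = mex({0, 1}) = 2
G(5) = mex({0, 1}) = 2
G(6) = mex({0, 1, 2}) = 3
G(7) = mex({0, 1, 2}) = 3
G(8) = mex({0, 1, 2, 3}) = 4
G(9) = mex({0, 1, 2, 3}) = 4
G(10) = mex({0, 1, 2, 3, 4}) = 5
G(11) = mex({1, 2, 3, 4}) = 0
G(12) = mex({1, 2, 3, 4, 5}) = 0
G(13) = mex({0, 2, 3, 4, 5}) = 1
G(14) = mex({0, 2, 3, 4, 5}) = 1
G(15) = mex({0, 1, 3, 4, 5}) = 2
G(16) = mex({0, 1, 3, 4, 5}) = 2
G(17) = mex({0, 1, 2, 4}) = 3
G(18) = mex({0, 1, 2, 4, 5}) = 3
G(19) = mex({0, 1, 2, 3, 5}) = 4
Observe that G(11)..G(19) = 0, 0, 1, 1, 2, 2, 3, 3, 4 repeats G(0)..G(8) = 0, 0, 1, 1, 2, 2, 3, 3, 4.
For k >= max(S) = 9, G(k) is determined by the previous 9 values G(k-9)..G(k-1); a window of 9 consecutive values has recurred shifted by 11, so by induction G(k + 11) = G(k) for all k >= 0: the sequence is periodic from the start with period 11.
One period: G(0..10) = 0, 0, 1, 1, 2, 2, 3, 3, 4, 4, 5.
42 mod 11 = 9, so G(42) = G(9) = 4.

4


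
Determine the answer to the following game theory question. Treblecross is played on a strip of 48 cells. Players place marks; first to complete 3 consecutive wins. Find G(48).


Treblecross: place X on empty cells; 3-in-a-row wins.
Playing within two cells of an existing X lets the opponent win at once, so sensible play treats the cells i-2..i+2 around each X as dead. The player left with no safe cell loses, so this is a normal-play take-away game on strips of safe cells.
Placing X at cell i (0-indexed) of a strip of k safe cells leaves independent strips of sizes max(0, i-2) and max(0, k-i-3). Hence G(k) = mex{ G(max(0,i-2)) XOR G(max(0,k-i-3)) : 0 <= i < k }, with G(0) = 0.
G(1): splits (0,0):0^0=0 -> mex({0}) = 1
G(2): splits (0,0):0^0=0 -> mex({0}) = 1
G(3): splits (0,0):0^0=0 -> mex({0}) = 1
G(4): splits (0,1):0^1=1 (0,0):0^0=0 -> mex({0, 1}) = 2
G(5): splits (0,2):0^1=1 (0,1):0^1=1 (0,0):0^0=0 -> mex({0, 1}) = 2
G(6) = mex({1}) = 0
G(7) = mex({0, 1, 2}) = 3
G(8) = mex({0, 1, 2}) = 3
G(9) = mex({0, 2}) = 1
G(10) = mex({0, 2, 3}) = 1
G(11) = mex({0, 3}) = 1
G(12) = mex({1, 3}) = 0
G(13) = mex({0, 1, 2, 3}) = 4
G(14) = mex({0, 1, 2}) = 3
G(15) = mex({0, 1, 2}) = 3
G(16) = mex({0, 1, 2, 4}) = 3
G(17) = mex({0, 1, 3, 4}) = 2
G(18) = mex({0, 1, 3, 4}) = 2
G(19) = mex({0, 1, 3, 5}) = 2
G(20) = mex({0, 1, 2, 3, 5}) = 4
G(21) = mex({0, 1, 2, 3, 5}) = 4
G(22) = mex({1, 2, 6}) = 0
G(23) = mex({0, 1, 2, 3, 4, 6}) = 5
G(24) = mex({0, 1, 2, 3, 4}) = 5
G(25) = mex({0, 1, 3, 4, 7}) = 2
G(26) = mex({0, 1, 3, 4, 5, 7}) = 2
G(27) = mex({0, 1, 3, 5}) = 2
G(28) = mex({0, 1, 2, 5}) = 3
G(29) = mex({0, 1, 2, 4, 5, 6}) = 3
G(30) = mex({1, 2, 4, 6}) = 0
G(31) = mex({0, 1, 2, 3, 4, 6}) = 5
G(32) = mex({1, 2, 3, 4, 7}) = 0
G(33) = mex({0, 3, 7}) = 1
G(34) = mex({0, 2, 3, 5, 7}) = 1
G(35) = mex({0, 2, 3, 5, 6}) = 1
G(36) = mex({0, 1, 2, 5, 6}) = 3
G(37) = mex({0, 1, 2, 4, 5, 6}) = 3
G(38) = mex({0, 1, 2, 4}) = 3
G(39) = mex({0, 1, 2, 3, 4, 7}) = 5
G(40) = mex({0, 1, 2, 3, 4, 5, 7}) = 6
G(41) = mex({0, 1, 2, 3, 5, 7}) = 4
G(42) = mex({0, 1, 2, 3, 5, 6, 7}) = 4
G(43) = mex({0, 2, 3, 5, 6}) = 1
G(44) = mex({1, 2, 3, 4, 5, 6}) = 0
G(45) = mex({0, 1, 2, 3, 4, 6, 7}) = 5
G(46) = mex({0, 1, 2, 3, 4, 7}) = 5
G(47) = mex({0, 1, 2, 3, 4, 5, 7}) = 6
G(48) = mex({0, 1, 2, 3, 4, 5, 7}) = 6
Therefore G(48) = 6.

6


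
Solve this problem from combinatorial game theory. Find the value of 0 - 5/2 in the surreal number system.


x = 0, y = 5/2
Converting to common denominator: 2
x = 0/2, y = 5/2
x - y = 0 - 5/2 = -5/2

-5/2


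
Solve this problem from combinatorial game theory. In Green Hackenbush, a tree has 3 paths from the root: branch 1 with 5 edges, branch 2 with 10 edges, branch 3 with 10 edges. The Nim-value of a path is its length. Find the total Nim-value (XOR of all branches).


The tree has 3 branches from the ground vertex.
In Green Hackenbush, the Nim-value of a simple path of length k is k.
Branch 1: length 5, Nim-value = 5
Branch 2: length 10, Nim-value = 10
Branch 3: length 10, Nim-value = 10
Total Nim-value = XOR of all branch values:
0 XOR 5 = 5
5 XOR 10 = 15
15 XOR 10 = 5
Nim-value of the tree = 5

5


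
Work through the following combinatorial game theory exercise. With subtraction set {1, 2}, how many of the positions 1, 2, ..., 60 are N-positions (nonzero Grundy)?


Subtraction set S = {1, 2}, so G(n) = n mod 3.
G(n) = 0 when n is a multiple of 3.
Multiples of 3 in [1, 60]: 20
N-positions (nonzero Grundy) = 60 - 20 = 40

40


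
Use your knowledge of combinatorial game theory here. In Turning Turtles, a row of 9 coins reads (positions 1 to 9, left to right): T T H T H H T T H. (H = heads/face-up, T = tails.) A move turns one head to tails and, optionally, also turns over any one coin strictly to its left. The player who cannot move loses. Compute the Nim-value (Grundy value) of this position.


Coins: T T H T H H T T H
Key fact: a single head at position k behaves exactly like a Nim heap of size k (turning it to T and optionally flipping a coin at j < k corresponds to moving the heap from k to j, or to 0), and heads combine as a disjunctive sum (two heads at the same place would cancel, matching j XOR j = 0). So the Nim-value is the XOR of the 1-indexed positions of the heads.
Face-up positions (1-indexed): [3, 5, 6, 9]
XOR 0 with 3: 0 XOR 3 = 3
XOR 3 with 5: 3 XOR 5 = 6
XOR 6 with 6: 6 XOR 6 = 0
XOR 0 with 9: 0 XOR 9 = 9
Nim-value = 9

9


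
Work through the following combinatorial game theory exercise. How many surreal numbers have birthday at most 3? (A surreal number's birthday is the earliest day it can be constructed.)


Day 0: {|} = 0 is born. Count = 1.
Day n: the number of surreal numbers born by day n is 2^(n+1) - 1.
By day 0: 2^1 - 1 = 1
By day 1: 2^2 - 1 = 3
By day 2: 2^3 - 1 = 7
By day 3: 2^4 - 1 = 15
By day 3: 15 surreal numbers.

15


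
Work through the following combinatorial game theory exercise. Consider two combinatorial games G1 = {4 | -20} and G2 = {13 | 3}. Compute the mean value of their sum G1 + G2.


G1 = {4 | -20}, G2 = {13 | 3}
Each is a switch {a | b} with numbers a > b; its mean value is (a + b)/2, and mean value is additive over game sums: m(G1 + G2) = m(G1) + m(G2).
Mean of G1 = (4 + (-20))/2 = -16/2 = -8
Mean of G2 = (13 + (3))/2 = 16/2 = 8
Mean of G1 + G2 = -8 + 8 = 0

0


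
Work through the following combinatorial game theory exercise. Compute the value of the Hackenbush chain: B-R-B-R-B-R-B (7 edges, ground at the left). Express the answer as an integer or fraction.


Edges (from ground): B-R-B-R-B-R-B
By Berlekamp's sign-expansion rule, a Blue-Red Hackenbush stalk has the value of the surreal number whose sign sequence is the edge sequence with B -> + and R -> -.
Sign sequence: +-+-+-+
Trace the sign expansion in the surreal number tree, starting from 0:
Edge 1: B (sign +) -> bounds (0, +inf), value = 1
Edge 2: R (sign -) -> bounds (0, 1), value = 1/2
Edge 3: B (sign +) -> bounds (1/2, 1), value = 3/4
Edge 4: R (sign -) -> bounds (1/2, 3/4), value = 5/8
Edge 5: B (sign +) -> bounds (5/8, 3/4), value = 11/16
Edge 6: R (sign -) -> bounds (5/8, 11/16), value = 21/32
Edge 7: B (sign +) -> bounds (21/32, 11/16), value = 43/64
Game value = 43/64

43/64


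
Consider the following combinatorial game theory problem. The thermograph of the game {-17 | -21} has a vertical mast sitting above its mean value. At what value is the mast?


Game = {-17 | -21}, a switch {a | b} with numbers a > b.
Its thermograph has left wall a - t and right wall b + t, which meet at t = (a - b)/2, where both equal (a + b)/2. So the mast (mean value) is at (a + b)/2.
Mean = (-17 + (-21))/2 = -38/2 = -19

-19


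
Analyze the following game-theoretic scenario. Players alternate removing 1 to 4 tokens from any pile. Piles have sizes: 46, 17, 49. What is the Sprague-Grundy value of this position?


Subtraction set: {1, 2, 3, 4}
For this subtraction set, G(n) = n mod 5 (period = max + 1 = 5).
Pile 1 (size 46): G(46) = 46 mod 5 = 1
Pile 2 (size 17): G(17) = 17 mod 5 = 2
Pile 3 (size 49): G(49) = 49 mod 5 = 4
Total Grundy value = XOR of all: 1 XOR 2 XOR 4 = 7

7


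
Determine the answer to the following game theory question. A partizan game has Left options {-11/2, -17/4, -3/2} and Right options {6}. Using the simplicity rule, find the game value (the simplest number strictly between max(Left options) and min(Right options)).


Left options: {-11/2, -17/4, -3/2}, max = -3/2
Right options: {6}, min = 6
All options are numbers and max(Left) < min(Right), so by the simplicity theorem the value is the simplest (earliest-born) number strictly between -3/2 and 6.
Integers -1 through 5 all lie strictly between -3/2 and 6.
Among integers, the simplest (lowest birthday = smallest |n|; 0 is born on day 0, +-n on day n) is 0.
No non-integer in the interval can be simpler: if x is a non-integer in the interval, then floor(x) or ceil(x) also lies in the interval (the interval contains an integer), and both are proper prefixes of x's sign expansion, i.e. born earlier. So the game value is 0.
Game value = 0

0


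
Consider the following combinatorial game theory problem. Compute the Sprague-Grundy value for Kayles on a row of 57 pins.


Kayles: a move removes 1 or 2 adjacent pins from a contiguous row.
Removing pins from a row of k leaves two independent rows (a, b) with a + b = k - 1 (one pin) or a + b = k - 2 (two pins); an end removal gives a = 0.
By Sprague-Grundy, G(k) = mex{ G(a) XOR G(b) } over all these splits. G(0) = 0.
G(1): splits (0,0):0^0=0 -> mex({0}) = 1
G(2): splits (0,1):0^1=1 (0,0):0^0=0 -> mex({0, 1}) = 2
G(3): splits (0,2):0^2=2 (1,1):1^1=0 (0,1):0^1=1 -> mex({0, 1, 2}) = 3
G(4): splits (0,3):0^3=3 (1,2):1^2=3 (0,2):0^2=2 (1,1):1^1=0 -> mex({0, 2, 3}) = 1
G(5): splits (0,4):0^1=1 (1,3):1^3=2 (2,2):2^2=0 (0,3):0^3=3 (1,2):1^2=3 -> mex({0, 1, 2, 3}) = 4
G(6) = mex({0, 1, 2, 4}) = 3
G(7) = mex({0, 1, 3, 4, 5}) = 2
G(8) = mex({0, 2, 3, 5, 6}) = 1
G(9) = mex({0, 1, 2, 3, 6, 7}) = 4
G(10) = mex({0, 1, 3, 4, 5, 7}) = 2
G(11) = mex({0, 1, 2, 3, 4, 5}) = 6
G(12) = mex({0, 1, 2, 3, 5, 6, 7}) = 4
G(13) = mex({0, 2, 3, 4, 6, 7}) = 1
G(14) = mex({0, 1, 4, 5, 6, 7}) = 2
G(15) = mex({0, 1, 2, 3, 4, 5, 6}) = 7
G(16) = mex({0, 2, 3, 5, 6, 7}) = 1
G(17) = mex({0, 1, 2, 3, 5, 6, 7}) = 4
G(18) = mex({0, 1, 2, 4, 5, 6}) = 3
G(19) = mex({0, 1, 3, 4, 5, 7}) = 2
G(20) = mex({0, 2, 3, 4, 5, 6, 7}) = 1
G(21) = mex({0, 1, 2, 3, 5, 6, 7}) = 4
G(22) = mex({0, 1, 2, 3, 4, 5, 7}) = 6
G(23) = mex({0, 1, 2, 3, 4, 5, 6}) = 7
G(24) = mex({0, 1, 2, 3, 5, 6, 7}) = 4
G(25) = mex({0, 2, 3, 4, 6, 7}) = 1
G(26) = mex({0, 1, 3, 4, 5, 6, 7}) = 2
G(27) = mex({0, 1, 2, 3, 4, 5, 6, 7}) = 8
G(28) = mex({0, 1, 2, 3, 4, 6, 7, 8}) = 5
G(29) = mex({0, 1, 2, 3, 5, 6, 7, 8, 9}) = 4
G(30) = mex({0, 1, 2, 3, 4, 5, 6, 9, 10}) = 7
G(31) = mex({0, 1, 3, 4, 5, 7, 10, 11}) = 2
G(32) = mex({0, 2, 3, 4, 5, 6, 7, 9, 11}) = 1
G(33) = mex({0, 1, 2, 3, 4, 5, 6, 7, 9, 12}) = 8
G(34) = mex({0, 1, 2, 3, 4, 5, 7, 8, 11, 12}) = 6
G(35) = mex({0, 1, 2, 3, 4, 5, 6, 8, 9, 10, 11}) = 7
G(36) = mex({0, 1, 2, 3, 5, 6, 7, 9, 10}) = 4
G(37) = mex({0, 2, 3, 4, 6, 7, 9, 10, 11, 12}) = 1
G(38) = mex({0, 1, 3, 4, 5, 6, 7, 9, 10, 11, 12}) = 2
G(39) = mex({0, 1, 2, 4, 5, 6, 7, 9, 10, 12, 14}) = 3
G(40) = mex({0, 2, 3, 4, 6, 7, 11, 12, 14}) = 1
G(41) = mex({0, 1, 2, 3, 5, 6, 7, 9, 10, 11, 12}) = 4
G(42) = mex({0, 1, 2, 3, 4, 5, 6, 9, 10}) = 7
G(43) = mex({0, 1, 3, 4, 5, 7, 9, 10, 12, 15}) = 2
G(44) = mex({0, 2, 3, 4, 5, 6, 7, 9, 10, 12, 15}) = 1
G(45) = mex({0, 1, 2, 3, 4, 5, 6, 7, 9, 10, 12, 14}) = 8
G(46) = mex({0, 1, 3, 4, 5, 7, 8, 11, 12, 14}) = 2
G(47) = mex({0, 1, 2, 3, 4, 5, 6, 8, 9, 10, 11, 12}) = 7
G(48) = mex({0, 1, 2, 3, 5, 6, 7, 9, 10}) = 4
G(49) = mex({0, 2, 3, 4, 6, 7, 9, 10, 11, 12, 15}) = 1
G(50) = mex({0, 1, 4, 5, 6, 7, 9, 11, 12, 14, 15}) = 2
G(51) = mex({0, 1, 2, 3, 4, 5, 6, 7, 9, 12, 14, 15}) = 8
G(52) = mex({0, 2, 3, 4, 5, 6, 7, 8, 11, 12, 15}) = 1
G(53) = mex({0, 1, 2, 3, 5, 6, 7, 8, 9, 10, 11, 12}) = 4
G(54) = mex({0, 1, 2, 3, 4, 5, 6, 9, 10}) = 7
G(55) = mex({0, 1, 3, 4, 5, 7, 9, 10, 11, 12}) = 2
G(56) = mex({0, 2, 3, 4, 5, 6, 7, 9, 10, 11, 12, 13, 14}) = 1
G(57) = mex({0, 1, 2, 3, 5, 6, 7, 9, 10, 12, 13, 14, 15}) = 4
Therefore G(57) = 4.

4
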